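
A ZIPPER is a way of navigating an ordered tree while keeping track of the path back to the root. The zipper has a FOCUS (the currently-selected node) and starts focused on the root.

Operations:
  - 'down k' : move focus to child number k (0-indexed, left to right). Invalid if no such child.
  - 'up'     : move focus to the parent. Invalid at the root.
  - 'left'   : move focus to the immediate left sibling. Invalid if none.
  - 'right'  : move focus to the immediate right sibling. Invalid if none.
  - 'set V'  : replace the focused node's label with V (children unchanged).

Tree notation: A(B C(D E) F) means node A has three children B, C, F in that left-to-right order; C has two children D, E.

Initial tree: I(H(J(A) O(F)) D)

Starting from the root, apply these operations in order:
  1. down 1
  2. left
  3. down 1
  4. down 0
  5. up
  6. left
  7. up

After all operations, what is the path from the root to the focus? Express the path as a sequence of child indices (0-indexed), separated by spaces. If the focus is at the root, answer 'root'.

Answer: 0

Derivation:
Step 1 (down 1): focus=D path=1 depth=1 children=[] left=['H'] right=[] parent=I
Step 2 (left): focus=H path=0 depth=1 children=['J', 'O'] left=[] right=['D'] parent=I
Step 3 (down 1): focus=O path=0/1 depth=2 children=['F'] left=['J'] right=[] parent=H
Step 4 (down 0): focus=F path=0/1/0 depth=3 children=[] left=[] right=[] parent=O
Step 5 (up): focus=O path=0/1 depth=2 children=['F'] left=['J'] right=[] parent=H
Step 6 (left): focus=J path=0/0 depth=2 children=['A'] left=[] right=['O'] parent=H
Step 7 (up): focus=H path=0 depth=1 children=['J', 'O'] left=[] right=['D'] parent=I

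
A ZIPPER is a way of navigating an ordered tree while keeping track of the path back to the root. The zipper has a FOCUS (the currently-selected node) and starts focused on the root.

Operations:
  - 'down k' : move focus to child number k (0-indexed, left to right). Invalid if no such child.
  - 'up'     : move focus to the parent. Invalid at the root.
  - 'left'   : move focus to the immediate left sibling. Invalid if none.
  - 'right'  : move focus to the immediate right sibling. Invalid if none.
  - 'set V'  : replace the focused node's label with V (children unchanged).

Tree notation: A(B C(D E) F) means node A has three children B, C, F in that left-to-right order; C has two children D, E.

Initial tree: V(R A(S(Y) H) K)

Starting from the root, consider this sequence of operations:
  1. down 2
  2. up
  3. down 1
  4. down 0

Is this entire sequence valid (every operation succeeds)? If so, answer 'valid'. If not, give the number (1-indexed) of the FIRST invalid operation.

Answer: valid

Derivation:
Step 1 (down 2): focus=K path=2 depth=1 children=[] left=['R', 'A'] right=[] parent=V
Step 2 (up): focus=V path=root depth=0 children=['R', 'A', 'K'] (at root)
Step 3 (down 1): focus=A path=1 depth=1 children=['S', 'H'] left=['R'] right=['K'] parent=V
Step 4 (down 0): focus=S path=1/0 depth=2 children=['Y'] left=[] right=['H'] parent=A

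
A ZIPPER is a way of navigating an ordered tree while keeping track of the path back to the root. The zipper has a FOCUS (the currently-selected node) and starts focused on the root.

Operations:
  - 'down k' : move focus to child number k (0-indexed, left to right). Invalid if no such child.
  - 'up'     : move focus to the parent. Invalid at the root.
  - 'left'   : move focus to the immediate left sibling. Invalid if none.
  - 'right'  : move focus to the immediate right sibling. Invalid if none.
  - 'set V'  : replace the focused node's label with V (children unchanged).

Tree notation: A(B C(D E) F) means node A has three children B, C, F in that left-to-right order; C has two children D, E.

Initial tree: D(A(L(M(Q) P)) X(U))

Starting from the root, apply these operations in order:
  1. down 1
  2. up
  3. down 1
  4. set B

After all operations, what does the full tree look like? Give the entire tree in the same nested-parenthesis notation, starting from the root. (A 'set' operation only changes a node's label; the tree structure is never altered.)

Answer: D(A(L(M(Q) P)) B(U))

Derivation:
Step 1 (down 1): focus=X path=1 depth=1 children=['U'] left=['A'] right=[] parent=D
Step 2 (up): focus=D path=root depth=0 children=['A', 'X'] (at root)
Step 3 (down 1): focus=X path=1 depth=1 children=['U'] left=['A'] right=[] parent=D
Step 4 (set B): focus=B path=1 depth=1 children=['U'] left=['A'] right=[] parent=D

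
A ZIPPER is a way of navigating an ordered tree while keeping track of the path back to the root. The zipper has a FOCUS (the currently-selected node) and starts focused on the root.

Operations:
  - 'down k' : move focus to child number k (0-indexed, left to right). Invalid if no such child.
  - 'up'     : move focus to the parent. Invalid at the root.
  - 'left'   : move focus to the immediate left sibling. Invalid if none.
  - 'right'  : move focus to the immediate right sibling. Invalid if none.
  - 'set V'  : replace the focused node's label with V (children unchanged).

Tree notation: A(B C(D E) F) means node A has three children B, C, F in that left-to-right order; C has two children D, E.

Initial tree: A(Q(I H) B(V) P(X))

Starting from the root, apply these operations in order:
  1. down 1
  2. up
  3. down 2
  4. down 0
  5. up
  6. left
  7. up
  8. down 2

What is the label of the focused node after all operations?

Answer: P

Derivation:
Step 1 (down 1): focus=B path=1 depth=1 children=['V'] left=['Q'] right=['P'] parent=A
Step 2 (up): focus=A path=root depth=0 children=['Q', 'B', 'P'] (at root)
Step 3 (down 2): focus=P path=2 depth=1 children=['X'] left=['Q', 'B'] right=[] parent=A
Step 4 (down 0): focus=X path=2/0 depth=2 children=[] left=[] right=[] parent=P
Step 5 (up): focus=P path=2 depth=1 children=['X'] left=['Q', 'B'] right=[] parent=A
Step 6 (left): focus=B path=1 depth=1 children=['V'] left=['Q'] right=['P'] parent=A
Step 7 (up): focus=A path=root depth=0 children=['Q', 'B', 'P'] (at root)
Step 8 (down 2): focus=P path=2 depth=1 children=['X'] left=['Q', 'B'] right=[] parent=A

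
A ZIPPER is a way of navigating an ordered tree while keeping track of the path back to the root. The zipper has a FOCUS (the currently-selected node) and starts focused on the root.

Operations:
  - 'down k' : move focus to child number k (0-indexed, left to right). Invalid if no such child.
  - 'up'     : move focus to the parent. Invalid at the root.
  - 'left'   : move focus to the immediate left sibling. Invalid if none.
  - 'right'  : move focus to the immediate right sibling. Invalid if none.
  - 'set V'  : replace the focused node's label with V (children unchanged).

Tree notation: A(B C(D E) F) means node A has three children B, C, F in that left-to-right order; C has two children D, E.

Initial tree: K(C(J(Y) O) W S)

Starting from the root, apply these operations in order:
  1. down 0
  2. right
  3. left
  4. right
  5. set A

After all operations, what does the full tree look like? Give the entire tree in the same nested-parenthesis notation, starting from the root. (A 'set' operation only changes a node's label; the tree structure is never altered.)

Answer: K(C(J(Y) O) A S)

Derivation:
Step 1 (down 0): focus=C path=0 depth=1 children=['J', 'O'] left=[] right=['W', 'S'] parent=K
Step 2 (right): focus=W path=1 depth=1 children=[] left=['C'] right=['S'] parent=K
Step 3 (left): focus=C path=0 depth=1 children=['J', 'O'] left=[] right=['W', 'S'] parent=K
Step 4 (right): focus=W path=1 depth=1 children=[] left=['C'] right=['S'] parent=K
Step 5 (set A): focus=A path=1 depth=1 children=[] left=['C'] right=['S'] parent=K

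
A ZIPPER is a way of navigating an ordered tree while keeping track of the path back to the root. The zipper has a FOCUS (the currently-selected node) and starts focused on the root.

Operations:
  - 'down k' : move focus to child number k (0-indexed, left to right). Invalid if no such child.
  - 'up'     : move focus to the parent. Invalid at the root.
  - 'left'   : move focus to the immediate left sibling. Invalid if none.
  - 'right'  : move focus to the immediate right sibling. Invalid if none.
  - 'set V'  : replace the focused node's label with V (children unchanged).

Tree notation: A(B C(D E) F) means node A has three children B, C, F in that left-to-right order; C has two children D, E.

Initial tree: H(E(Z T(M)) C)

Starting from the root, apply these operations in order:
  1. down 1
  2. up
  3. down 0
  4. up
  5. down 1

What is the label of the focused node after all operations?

Step 1 (down 1): focus=C path=1 depth=1 children=[] left=['E'] right=[] parent=H
Step 2 (up): focus=H path=root depth=0 children=['E', 'C'] (at root)
Step 3 (down 0): focus=E path=0 depth=1 children=['Z', 'T'] left=[] right=['C'] parent=H
Step 4 (up): focus=H path=root depth=0 children=['E', 'C'] (at root)
Step 5 (down 1): focus=C path=1 depth=1 children=[] left=['E'] right=[] parent=H

Answer: C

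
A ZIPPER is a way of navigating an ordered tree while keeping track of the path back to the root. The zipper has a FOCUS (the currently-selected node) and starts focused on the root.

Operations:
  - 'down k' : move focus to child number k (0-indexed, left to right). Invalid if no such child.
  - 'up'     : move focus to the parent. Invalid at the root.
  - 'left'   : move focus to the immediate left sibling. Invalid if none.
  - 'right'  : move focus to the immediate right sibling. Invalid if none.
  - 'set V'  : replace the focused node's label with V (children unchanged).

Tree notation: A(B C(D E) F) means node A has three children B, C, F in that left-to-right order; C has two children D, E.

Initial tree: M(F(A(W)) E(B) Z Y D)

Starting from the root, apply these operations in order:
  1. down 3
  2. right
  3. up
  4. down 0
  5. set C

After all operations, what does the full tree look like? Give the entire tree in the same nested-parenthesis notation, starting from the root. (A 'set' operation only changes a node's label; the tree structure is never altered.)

Step 1 (down 3): focus=Y path=3 depth=1 children=[] left=['F', 'E', 'Z'] right=['D'] parent=M
Step 2 (right): focus=D path=4 depth=1 children=[] left=['F', 'E', 'Z', 'Y'] right=[] parent=M
Step 3 (up): focus=M path=root depth=0 children=['F', 'E', 'Z', 'Y', 'D'] (at root)
Step 4 (down 0): focus=F path=0 depth=1 children=['A'] left=[] right=['E', 'Z', 'Y', 'D'] parent=M
Step 5 (set C): focus=C path=0 depth=1 children=['A'] left=[] right=['E', 'Z', 'Y', 'D'] parent=M

Answer: M(C(A(W)) E(B) Z Y D)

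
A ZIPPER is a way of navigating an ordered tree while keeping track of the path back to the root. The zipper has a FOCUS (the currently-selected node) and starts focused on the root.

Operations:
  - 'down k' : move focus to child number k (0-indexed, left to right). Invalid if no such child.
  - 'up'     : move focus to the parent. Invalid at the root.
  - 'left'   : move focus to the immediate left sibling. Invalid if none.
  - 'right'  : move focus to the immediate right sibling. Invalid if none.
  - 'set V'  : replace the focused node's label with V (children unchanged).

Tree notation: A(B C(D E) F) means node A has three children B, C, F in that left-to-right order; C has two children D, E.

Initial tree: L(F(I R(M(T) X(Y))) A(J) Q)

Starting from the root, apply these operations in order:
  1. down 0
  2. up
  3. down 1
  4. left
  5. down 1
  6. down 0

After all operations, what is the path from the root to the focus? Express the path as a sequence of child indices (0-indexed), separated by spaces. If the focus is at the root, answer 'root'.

Answer: 0 1 0

Derivation:
Step 1 (down 0): focus=F path=0 depth=1 children=['I', 'R'] left=[] right=['A', 'Q'] parent=L
Step 2 (up): focus=L path=root depth=0 children=['F', 'A', 'Q'] (at root)
Step 3 (down 1): focus=A path=1 depth=1 children=['J'] left=['F'] right=['Q'] parent=L
Step 4 (left): focus=F path=0 depth=1 children=['I', 'R'] left=[] right=['A', 'Q'] parent=L
Step 5 (down 1): focus=R path=0/1 depth=2 children=['M', 'X'] left=['I'] right=[] parent=F
Step 6 (down 0): focus=M path=0/1/0 depth=3 children=['T'] left=[] right=['X'] parent=R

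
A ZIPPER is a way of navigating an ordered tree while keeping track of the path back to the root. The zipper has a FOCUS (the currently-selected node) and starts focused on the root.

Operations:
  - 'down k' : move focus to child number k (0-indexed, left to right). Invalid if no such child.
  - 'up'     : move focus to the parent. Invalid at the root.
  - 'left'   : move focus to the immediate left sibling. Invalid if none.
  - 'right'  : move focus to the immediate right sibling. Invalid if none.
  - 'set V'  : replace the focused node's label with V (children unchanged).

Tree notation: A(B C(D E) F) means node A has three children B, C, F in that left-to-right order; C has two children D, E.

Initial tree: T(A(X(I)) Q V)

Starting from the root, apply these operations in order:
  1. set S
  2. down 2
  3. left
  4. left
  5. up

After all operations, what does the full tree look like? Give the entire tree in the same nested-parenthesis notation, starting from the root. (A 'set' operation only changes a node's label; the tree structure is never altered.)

Answer: S(A(X(I)) Q V)

Derivation:
Step 1 (set S): focus=S path=root depth=0 children=['A', 'Q', 'V'] (at root)
Step 2 (down 2): focus=V path=2 depth=1 children=[] left=['A', 'Q'] right=[] parent=S
Step 3 (left): focus=Q path=1 depth=1 children=[] left=['A'] right=['V'] parent=S
Step 4 (left): focus=A path=0 depth=1 children=['X'] left=[] right=['Q', 'V'] parent=S
Step 5 (up): focus=S path=root depth=0 children=['A', 'Q', 'V'] (at root)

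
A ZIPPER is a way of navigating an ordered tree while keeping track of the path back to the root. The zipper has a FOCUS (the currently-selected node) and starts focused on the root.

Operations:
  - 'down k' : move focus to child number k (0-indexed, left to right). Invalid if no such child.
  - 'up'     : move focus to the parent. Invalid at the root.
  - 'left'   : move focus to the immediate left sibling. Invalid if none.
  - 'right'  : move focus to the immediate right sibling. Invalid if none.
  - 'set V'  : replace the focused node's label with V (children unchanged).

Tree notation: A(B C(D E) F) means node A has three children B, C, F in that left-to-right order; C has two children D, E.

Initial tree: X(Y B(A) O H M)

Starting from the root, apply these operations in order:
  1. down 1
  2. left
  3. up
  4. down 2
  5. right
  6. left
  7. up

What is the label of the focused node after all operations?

Step 1 (down 1): focus=B path=1 depth=1 children=['A'] left=['Y'] right=['O', 'H', 'M'] parent=X
Step 2 (left): focus=Y path=0 depth=1 children=[] left=[] right=['B', 'O', 'H', 'M'] parent=X
Step 3 (up): focus=X path=root depth=0 children=['Y', 'B', 'O', 'H', 'M'] (at root)
Step 4 (down 2): focus=O path=2 depth=1 children=[] left=['Y', 'B'] right=['H', 'M'] parent=X
Step 5 (right): focus=H path=3 depth=1 children=[] left=['Y', 'B', 'O'] right=['M'] parent=X
Step 6 (left): focus=O path=2 depth=1 children=[] left=['Y', 'B'] right=['H', 'M'] parent=X
Step 7 (up): focus=X path=root depth=0 children=['Y', 'B', 'O', 'H', 'M'] (at root)

Answer: X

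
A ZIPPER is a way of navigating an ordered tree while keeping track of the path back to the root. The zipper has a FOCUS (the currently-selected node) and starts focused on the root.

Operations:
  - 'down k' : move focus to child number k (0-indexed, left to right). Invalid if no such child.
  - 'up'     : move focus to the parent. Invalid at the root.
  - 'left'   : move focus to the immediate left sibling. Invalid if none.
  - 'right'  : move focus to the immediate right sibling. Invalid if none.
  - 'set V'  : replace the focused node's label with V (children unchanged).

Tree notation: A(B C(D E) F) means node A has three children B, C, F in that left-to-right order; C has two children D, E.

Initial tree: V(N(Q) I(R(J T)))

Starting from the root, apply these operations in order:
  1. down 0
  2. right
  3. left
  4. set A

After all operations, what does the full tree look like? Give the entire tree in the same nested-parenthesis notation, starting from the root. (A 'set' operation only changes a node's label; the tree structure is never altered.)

Answer: V(A(Q) I(R(J T)))

Derivation:
Step 1 (down 0): focus=N path=0 depth=1 children=['Q'] left=[] right=['I'] parent=V
Step 2 (right): focus=I path=1 depth=1 children=['R'] left=['N'] right=[] parent=V
Step 3 (left): focus=N path=0 depth=1 children=['Q'] left=[] right=['I'] parent=V
Step 4 (set A): focus=A path=0 depth=1 children=['Q'] left=[] right=['I'] parent=V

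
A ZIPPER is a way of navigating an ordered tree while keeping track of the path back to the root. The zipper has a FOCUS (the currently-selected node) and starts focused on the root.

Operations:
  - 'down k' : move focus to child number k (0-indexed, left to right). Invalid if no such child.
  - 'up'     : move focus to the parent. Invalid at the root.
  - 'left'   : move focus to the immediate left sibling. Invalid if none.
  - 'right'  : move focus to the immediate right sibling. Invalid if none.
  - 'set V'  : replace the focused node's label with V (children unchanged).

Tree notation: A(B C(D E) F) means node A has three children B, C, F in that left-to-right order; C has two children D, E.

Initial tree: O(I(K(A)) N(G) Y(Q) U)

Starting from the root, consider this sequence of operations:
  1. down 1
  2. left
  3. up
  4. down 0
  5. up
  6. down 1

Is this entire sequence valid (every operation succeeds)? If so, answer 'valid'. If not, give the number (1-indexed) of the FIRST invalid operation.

Answer: valid

Derivation:
Step 1 (down 1): focus=N path=1 depth=1 children=['G'] left=['I'] right=['Y', 'U'] parent=O
Step 2 (left): focus=I path=0 depth=1 children=['K'] left=[] right=['N', 'Y', 'U'] parent=O
Step 3 (up): focus=O path=root depth=0 children=['I', 'N', 'Y', 'U'] (at root)
Step 4 (down 0): focus=I path=0 depth=1 children=['K'] left=[] right=['N', 'Y', 'U'] parent=O
Step 5 (up): focus=O path=root depth=0 children=['I', 'N', 'Y', 'U'] (at root)
Step 6 (down 1): focus=N path=1 depth=1 children=['G'] left=['I'] right=['Y', 'U'] parent=O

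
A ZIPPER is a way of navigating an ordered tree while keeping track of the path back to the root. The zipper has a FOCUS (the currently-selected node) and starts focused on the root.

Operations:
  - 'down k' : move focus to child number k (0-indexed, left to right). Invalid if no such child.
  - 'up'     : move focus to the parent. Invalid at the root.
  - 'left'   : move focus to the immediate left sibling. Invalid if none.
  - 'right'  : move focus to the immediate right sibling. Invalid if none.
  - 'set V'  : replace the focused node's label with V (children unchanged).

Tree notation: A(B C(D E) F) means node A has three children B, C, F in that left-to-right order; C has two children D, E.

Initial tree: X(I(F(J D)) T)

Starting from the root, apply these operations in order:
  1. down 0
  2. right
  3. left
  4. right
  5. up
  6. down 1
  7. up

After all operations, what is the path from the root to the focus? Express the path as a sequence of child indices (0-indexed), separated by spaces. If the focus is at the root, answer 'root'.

Answer: root

Derivation:
Step 1 (down 0): focus=I path=0 depth=1 children=['F'] left=[] right=['T'] parent=X
Step 2 (right): focus=T path=1 depth=1 children=[] left=['I'] right=[] parent=X
Step 3 (left): focus=I path=0 depth=1 children=['F'] left=[] right=['T'] parent=X
Step 4 (right): focus=T path=1 depth=1 children=[] left=['I'] right=[] parent=X
Step 5 (up): focus=X path=root depth=0 children=['I', 'T'] (at root)
Step 6 (down 1): focus=T path=1 depth=1 children=[] left=['I'] right=[] parent=X
Step 7 (up): focus=X path=root depth=0 children=['I', 'T'] (at root)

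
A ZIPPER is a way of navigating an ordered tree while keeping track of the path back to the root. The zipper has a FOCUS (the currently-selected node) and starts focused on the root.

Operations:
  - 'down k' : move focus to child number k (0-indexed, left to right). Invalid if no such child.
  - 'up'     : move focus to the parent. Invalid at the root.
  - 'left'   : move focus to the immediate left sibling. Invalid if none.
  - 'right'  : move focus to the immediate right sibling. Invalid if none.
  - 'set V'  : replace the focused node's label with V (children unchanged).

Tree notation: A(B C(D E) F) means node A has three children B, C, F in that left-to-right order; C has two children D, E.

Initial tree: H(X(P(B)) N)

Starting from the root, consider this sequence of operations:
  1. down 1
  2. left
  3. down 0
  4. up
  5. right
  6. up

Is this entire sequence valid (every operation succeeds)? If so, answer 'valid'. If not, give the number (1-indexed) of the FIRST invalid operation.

Step 1 (down 1): focus=N path=1 depth=1 children=[] left=['X'] right=[] parent=H
Step 2 (left): focus=X path=0 depth=1 children=['P'] left=[] right=['N'] parent=H
Step 3 (down 0): focus=P path=0/0 depth=2 children=['B'] left=[] right=[] parent=X
Step 4 (up): focus=X path=0 depth=1 children=['P'] left=[] right=['N'] parent=H
Step 5 (right): focus=N path=1 depth=1 children=[] left=['X'] right=[] parent=H
Step 6 (up): focus=H path=root depth=0 children=['X', 'N'] (at root)

Answer: valid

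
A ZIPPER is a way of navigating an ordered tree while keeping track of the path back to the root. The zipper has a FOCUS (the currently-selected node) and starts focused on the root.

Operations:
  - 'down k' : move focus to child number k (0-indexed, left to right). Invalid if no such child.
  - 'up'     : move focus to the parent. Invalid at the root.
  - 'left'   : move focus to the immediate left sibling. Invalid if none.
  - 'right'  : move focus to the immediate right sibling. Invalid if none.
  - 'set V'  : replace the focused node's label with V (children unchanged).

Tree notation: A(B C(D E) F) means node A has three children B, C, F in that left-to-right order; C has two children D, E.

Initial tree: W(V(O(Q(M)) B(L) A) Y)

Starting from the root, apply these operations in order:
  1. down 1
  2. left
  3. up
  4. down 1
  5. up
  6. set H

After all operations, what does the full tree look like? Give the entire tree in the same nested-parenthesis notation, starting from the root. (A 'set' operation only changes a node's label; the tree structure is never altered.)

Step 1 (down 1): focus=Y path=1 depth=1 children=[] left=['V'] right=[] parent=W
Step 2 (left): focus=V path=0 depth=1 children=['O', 'B', 'A'] left=[] right=['Y'] parent=W
Step 3 (up): focus=W path=root depth=0 children=['V', 'Y'] (at root)
Step 4 (down 1): focus=Y path=1 depth=1 children=[] left=['V'] right=[] parent=W
Step 5 (up): focus=W path=root depth=0 children=['V', 'Y'] (at root)
Step 6 (set H): focus=H path=root depth=0 children=['V', 'Y'] (at root)

Answer: H(V(O(Q(M)) B(L) A) Y)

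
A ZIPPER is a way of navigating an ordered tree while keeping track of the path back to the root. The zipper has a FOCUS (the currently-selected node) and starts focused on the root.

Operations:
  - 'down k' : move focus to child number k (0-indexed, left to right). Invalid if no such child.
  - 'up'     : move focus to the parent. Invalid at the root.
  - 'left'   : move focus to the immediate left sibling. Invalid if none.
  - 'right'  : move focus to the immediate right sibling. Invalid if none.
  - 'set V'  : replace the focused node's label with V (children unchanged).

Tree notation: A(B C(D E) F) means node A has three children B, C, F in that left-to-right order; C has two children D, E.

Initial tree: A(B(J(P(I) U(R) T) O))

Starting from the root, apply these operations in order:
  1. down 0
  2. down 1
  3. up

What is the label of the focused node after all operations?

Step 1 (down 0): focus=B path=0 depth=1 children=['J', 'O'] left=[] right=[] parent=A
Step 2 (down 1): focus=O path=0/1 depth=2 children=[] left=['J'] right=[] parent=B
Step 3 (up): focus=B path=0 depth=1 children=['J', 'O'] left=[] right=[] parent=A

Answer: B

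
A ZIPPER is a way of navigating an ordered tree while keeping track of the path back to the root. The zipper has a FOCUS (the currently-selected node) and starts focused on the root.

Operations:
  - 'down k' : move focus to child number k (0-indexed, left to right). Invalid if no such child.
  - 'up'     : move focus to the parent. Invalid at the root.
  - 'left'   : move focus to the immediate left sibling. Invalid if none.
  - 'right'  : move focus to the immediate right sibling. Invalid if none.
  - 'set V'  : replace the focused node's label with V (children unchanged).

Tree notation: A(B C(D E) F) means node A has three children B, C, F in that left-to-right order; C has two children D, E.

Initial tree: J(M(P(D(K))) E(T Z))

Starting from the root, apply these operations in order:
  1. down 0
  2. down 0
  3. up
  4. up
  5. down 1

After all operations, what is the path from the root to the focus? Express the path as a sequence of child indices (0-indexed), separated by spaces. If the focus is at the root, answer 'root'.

Step 1 (down 0): focus=M path=0 depth=1 children=['P'] left=[] right=['E'] parent=J
Step 2 (down 0): focus=P path=0/0 depth=2 children=['D'] left=[] right=[] parent=M
Step 3 (up): focus=M path=0 depth=1 children=['P'] left=[] right=['E'] parent=J
Step 4 (up): focus=J path=root depth=0 children=['M', 'E'] (at root)
Step 5 (down 1): focus=E path=1 depth=1 children=['T', 'Z'] left=['M'] right=[] parent=J

Answer: 1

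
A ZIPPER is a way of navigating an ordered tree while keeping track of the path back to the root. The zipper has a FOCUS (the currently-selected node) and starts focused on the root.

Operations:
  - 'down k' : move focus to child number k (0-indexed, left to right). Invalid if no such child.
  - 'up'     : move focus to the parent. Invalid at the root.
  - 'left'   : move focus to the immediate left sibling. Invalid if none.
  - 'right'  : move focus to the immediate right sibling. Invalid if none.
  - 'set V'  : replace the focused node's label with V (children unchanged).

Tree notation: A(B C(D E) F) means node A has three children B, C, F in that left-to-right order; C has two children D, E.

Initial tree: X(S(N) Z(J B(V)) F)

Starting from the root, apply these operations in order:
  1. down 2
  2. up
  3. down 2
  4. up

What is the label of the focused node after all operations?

Answer: X

Derivation:
Step 1 (down 2): focus=F path=2 depth=1 children=[] left=['S', 'Z'] right=[] parent=X
Step 2 (up): focus=X path=root depth=0 children=['S', 'Z', 'F'] (at root)
Step 3 (down 2): focus=F path=2 depth=1 children=[] left=['S', 'Z'] right=[] parent=X
Step 4 (up): focus=X path=root depth=0 children=['S', 'Z', 'F'] (at root)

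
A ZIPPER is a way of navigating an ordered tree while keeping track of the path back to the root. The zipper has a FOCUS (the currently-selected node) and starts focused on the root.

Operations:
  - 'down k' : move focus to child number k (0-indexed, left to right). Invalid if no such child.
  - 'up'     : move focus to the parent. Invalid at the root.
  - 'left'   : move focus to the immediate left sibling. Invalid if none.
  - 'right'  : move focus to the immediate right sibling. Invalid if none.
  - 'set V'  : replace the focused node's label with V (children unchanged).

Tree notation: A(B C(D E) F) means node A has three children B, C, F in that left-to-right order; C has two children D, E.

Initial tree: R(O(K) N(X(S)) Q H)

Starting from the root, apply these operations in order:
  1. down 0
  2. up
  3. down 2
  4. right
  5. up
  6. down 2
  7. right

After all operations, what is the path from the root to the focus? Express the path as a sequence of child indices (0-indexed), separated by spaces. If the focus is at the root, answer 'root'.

Step 1 (down 0): focus=O path=0 depth=1 children=['K'] left=[] right=['N', 'Q', 'H'] parent=R
Step 2 (up): focus=R path=root depth=0 children=['O', 'N', 'Q', 'H'] (at root)
Step 3 (down 2): focus=Q path=2 depth=1 children=[] left=['O', 'N'] right=['H'] parent=R
Step 4 (right): focus=H path=3 depth=1 children=[] left=['O', 'N', 'Q'] right=[] parent=R
Step 5 (up): focus=R path=root depth=0 children=['O', 'N', 'Q', 'H'] (at root)
Step 6 (down 2): focus=Q path=2 depth=1 children=[] left=['O', 'N'] right=['H'] parent=R
Step 7 (right): focus=H path=3 depth=1 children=[] left=['O', 'N', 'Q'] right=[] parent=R

Answer: 3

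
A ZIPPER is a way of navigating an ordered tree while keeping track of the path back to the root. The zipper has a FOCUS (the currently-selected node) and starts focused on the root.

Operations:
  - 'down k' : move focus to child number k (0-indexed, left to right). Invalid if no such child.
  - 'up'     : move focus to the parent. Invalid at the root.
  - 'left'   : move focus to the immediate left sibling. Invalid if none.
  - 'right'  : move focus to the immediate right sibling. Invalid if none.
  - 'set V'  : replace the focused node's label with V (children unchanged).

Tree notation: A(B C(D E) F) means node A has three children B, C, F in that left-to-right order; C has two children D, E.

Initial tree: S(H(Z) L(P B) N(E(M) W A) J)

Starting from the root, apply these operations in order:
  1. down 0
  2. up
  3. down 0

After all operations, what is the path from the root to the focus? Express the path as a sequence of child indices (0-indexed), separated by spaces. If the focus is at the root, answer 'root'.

Step 1 (down 0): focus=H path=0 depth=1 children=['Z'] left=[] right=['L', 'N', 'J'] parent=S
Step 2 (up): focus=S path=root depth=0 children=['H', 'L', 'N', 'J'] (at root)
Step 3 (down 0): focus=H path=0 depth=1 children=['Z'] left=[] right=['L', 'N', 'J'] parent=S

Answer: 0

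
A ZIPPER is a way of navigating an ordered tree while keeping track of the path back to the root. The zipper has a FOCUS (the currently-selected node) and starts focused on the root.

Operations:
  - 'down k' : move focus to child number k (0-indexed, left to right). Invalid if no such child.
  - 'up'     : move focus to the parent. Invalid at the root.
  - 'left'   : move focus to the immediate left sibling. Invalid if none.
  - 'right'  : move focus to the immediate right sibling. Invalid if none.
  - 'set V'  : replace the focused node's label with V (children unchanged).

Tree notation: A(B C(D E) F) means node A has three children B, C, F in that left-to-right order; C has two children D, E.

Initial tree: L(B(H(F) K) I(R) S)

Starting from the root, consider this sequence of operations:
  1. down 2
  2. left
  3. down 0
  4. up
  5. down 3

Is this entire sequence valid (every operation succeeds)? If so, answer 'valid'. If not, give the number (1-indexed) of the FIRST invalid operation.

Answer: 5

Derivation:
Step 1 (down 2): focus=S path=2 depth=1 children=[] left=['B', 'I'] right=[] parent=L
Step 2 (left): focus=I path=1 depth=1 children=['R'] left=['B'] right=['S'] parent=L
Step 3 (down 0): focus=R path=1/0 depth=2 children=[] left=[] right=[] parent=I
Step 4 (up): focus=I path=1 depth=1 children=['R'] left=['B'] right=['S'] parent=L
Step 5 (down 3): INVALID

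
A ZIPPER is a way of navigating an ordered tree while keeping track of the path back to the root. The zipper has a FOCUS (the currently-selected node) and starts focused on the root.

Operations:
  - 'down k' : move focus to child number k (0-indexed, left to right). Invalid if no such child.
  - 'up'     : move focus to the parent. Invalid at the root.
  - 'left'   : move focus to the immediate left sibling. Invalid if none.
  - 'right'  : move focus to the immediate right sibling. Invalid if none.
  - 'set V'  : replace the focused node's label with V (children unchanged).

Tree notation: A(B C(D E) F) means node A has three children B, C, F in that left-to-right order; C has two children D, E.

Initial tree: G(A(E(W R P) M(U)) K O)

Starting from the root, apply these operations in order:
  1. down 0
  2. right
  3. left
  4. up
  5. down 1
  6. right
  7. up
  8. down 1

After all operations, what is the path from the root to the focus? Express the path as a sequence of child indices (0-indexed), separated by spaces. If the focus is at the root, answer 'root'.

Step 1 (down 0): focus=A path=0 depth=1 children=['E', 'M'] left=[] right=['K', 'O'] parent=G
Step 2 (right): focus=K path=1 depth=1 children=[] left=['A'] right=['O'] parent=G
Step 3 (left): focus=A path=0 depth=1 children=['E', 'M'] left=[] right=['K', 'O'] parent=G
Step 4 (up): focus=G path=root depth=0 children=['A', 'K', 'O'] (at root)
Step 5 (down 1): focus=K path=1 depth=1 children=[] left=['A'] right=['O'] parent=G
Step 6 (right): focus=O path=2 depth=1 children=[] left=['A', 'K'] right=[] parent=G
Step 7 (up): focus=G path=root depth=0 children=['A', 'K', 'O'] (at root)
Step 8 (down 1): focus=K path=1 depth=1 children=[] left=['A'] right=['O'] parent=G

Answer: 1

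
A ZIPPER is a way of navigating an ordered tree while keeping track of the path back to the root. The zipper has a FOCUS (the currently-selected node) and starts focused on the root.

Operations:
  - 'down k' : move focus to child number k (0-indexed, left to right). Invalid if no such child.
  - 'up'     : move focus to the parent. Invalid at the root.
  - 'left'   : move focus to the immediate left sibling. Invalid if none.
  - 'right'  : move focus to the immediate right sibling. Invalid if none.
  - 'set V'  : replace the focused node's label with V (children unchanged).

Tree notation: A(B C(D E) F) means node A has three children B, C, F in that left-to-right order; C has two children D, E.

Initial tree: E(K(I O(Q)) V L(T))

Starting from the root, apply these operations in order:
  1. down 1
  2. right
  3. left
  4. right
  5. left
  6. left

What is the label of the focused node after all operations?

Answer: K

Derivation:
Step 1 (down 1): focus=V path=1 depth=1 children=[] left=['K'] right=['L'] parent=E
Step 2 (right): focus=L path=2 depth=1 children=['T'] left=['K', 'V'] right=[] parent=E
Step 3 (left): focus=V path=1 depth=1 children=[] left=['K'] right=['L'] parent=E
Step 4 (right): focus=L path=2 depth=1 children=['T'] left=['K', 'V'] right=[] parent=E
Step 5 (left): focus=V path=1 depth=1 children=[] left=['K'] right=['L'] parent=E
Step 6 (left): focus=K path=0 depth=1 children=['I', 'O'] left=[] right=['V', 'L'] parent=E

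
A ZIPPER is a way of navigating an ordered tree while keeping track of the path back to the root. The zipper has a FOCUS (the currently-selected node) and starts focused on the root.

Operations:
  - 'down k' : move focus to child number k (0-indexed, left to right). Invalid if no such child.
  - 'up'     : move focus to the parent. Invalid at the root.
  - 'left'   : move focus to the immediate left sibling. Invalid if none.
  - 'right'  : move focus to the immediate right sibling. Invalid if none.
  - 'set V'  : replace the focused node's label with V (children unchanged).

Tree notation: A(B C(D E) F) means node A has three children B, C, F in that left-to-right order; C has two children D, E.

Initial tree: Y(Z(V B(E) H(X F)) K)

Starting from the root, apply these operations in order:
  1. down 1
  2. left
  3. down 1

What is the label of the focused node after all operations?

Answer: B

Derivation:
Step 1 (down 1): focus=K path=1 depth=1 children=[] left=['Z'] right=[] parent=Y
Step 2 (left): focus=Z path=0 depth=1 children=['V', 'B', 'H'] left=[] right=['K'] parent=Y
Step 3 (down 1): focus=B path=0/1 depth=2 children=['E'] left=['V'] right=['H'] parent=Z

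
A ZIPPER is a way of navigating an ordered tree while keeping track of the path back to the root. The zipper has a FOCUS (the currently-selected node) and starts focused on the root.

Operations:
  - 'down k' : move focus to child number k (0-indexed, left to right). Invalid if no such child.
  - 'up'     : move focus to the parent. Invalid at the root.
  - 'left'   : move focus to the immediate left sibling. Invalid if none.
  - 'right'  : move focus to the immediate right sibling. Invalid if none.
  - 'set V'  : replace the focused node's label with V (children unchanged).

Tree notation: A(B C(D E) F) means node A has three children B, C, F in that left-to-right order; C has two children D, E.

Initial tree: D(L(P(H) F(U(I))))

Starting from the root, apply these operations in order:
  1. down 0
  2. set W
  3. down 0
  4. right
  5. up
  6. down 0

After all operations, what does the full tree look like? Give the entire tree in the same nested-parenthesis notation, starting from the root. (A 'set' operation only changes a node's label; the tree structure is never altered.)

Step 1 (down 0): focus=L path=0 depth=1 children=['P', 'F'] left=[] right=[] parent=D
Step 2 (set W): focus=W path=0 depth=1 children=['P', 'F'] left=[] right=[] parent=D
Step 3 (down 0): focus=P path=0/0 depth=2 children=['H'] left=[] right=['F'] parent=W
Step 4 (right): focus=F path=0/1 depth=2 children=['U'] left=['P'] right=[] parent=W
Step 5 (up): focus=W path=0 depth=1 children=['P', 'F'] left=[] right=[] parent=D
Step 6 (down 0): focus=P path=0/0 depth=2 children=['H'] left=[] right=['F'] parent=W

Answer: D(W(P(H) F(U(I))))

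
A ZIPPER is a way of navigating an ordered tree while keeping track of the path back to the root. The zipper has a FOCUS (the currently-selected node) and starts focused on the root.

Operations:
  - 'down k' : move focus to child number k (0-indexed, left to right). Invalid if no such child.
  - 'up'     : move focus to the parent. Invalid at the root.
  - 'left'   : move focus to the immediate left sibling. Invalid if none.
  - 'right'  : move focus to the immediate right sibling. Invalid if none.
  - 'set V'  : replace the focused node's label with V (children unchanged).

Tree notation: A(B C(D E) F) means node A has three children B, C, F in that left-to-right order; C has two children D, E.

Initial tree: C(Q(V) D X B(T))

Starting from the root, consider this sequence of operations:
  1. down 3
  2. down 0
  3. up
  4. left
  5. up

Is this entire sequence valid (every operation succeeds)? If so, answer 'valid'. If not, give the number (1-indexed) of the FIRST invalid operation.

Step 1 (down 3): focus=B path=3 depth=1 children=['T'] left=['Q', 'D', 'X'] right=[] parent=C
Step 2 (down 0): focus=T path=3/0 depth=2 children=[] left=[] right=[] parent=B
Step 3 (up): focus=B path=3 depth=1 children=['T'] left=['Q', 'D', 'X'] right=[] parent=C
Step 4 (left): focus=X path=2 depth=1 children=[] left=['Q', 'D'] right=['B'] parent=C
Step 5 (up): focus=C path=root depth=0 children=['Q', 'D', 'X', 'B'] (at root)

Answer: valid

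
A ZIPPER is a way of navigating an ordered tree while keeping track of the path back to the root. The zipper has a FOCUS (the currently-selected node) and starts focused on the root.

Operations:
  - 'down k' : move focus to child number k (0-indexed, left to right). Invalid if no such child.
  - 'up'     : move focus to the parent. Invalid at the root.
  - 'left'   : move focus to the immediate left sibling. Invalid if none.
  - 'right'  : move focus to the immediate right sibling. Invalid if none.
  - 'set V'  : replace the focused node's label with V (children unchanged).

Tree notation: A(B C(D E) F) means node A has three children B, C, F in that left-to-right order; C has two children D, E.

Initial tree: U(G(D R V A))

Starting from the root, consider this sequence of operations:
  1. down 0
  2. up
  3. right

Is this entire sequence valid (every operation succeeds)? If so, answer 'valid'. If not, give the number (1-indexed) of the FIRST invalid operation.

Step 1 (down 0): focus=G path=0 depth=1 children=['D', 'R', 'V', 'A'] left=[] right=[] parent=U
Step 2 (up): focus=U path=root depth=0 children=['G'] (at root)
Step 3 (right): INVALID

Answer: 3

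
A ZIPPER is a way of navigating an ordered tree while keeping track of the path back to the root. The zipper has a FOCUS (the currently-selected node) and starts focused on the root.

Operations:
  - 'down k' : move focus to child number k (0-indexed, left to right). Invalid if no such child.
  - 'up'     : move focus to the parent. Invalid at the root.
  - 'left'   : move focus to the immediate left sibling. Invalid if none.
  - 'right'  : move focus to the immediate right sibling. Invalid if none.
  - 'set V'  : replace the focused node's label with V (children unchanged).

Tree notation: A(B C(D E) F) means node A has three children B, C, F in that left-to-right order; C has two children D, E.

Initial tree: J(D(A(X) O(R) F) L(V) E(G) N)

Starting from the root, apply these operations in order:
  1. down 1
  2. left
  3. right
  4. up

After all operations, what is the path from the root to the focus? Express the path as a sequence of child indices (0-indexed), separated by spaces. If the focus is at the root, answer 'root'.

Answer: root

Derivation:
Step 1 (down 1): focus=L path=1 depth=1 children=['V'] left=['D'] right=['E', 'N'] parent=J
Step 2 (left): focus=D path=0 depth=1 children=['A', 'O', 'F'] left=[] right=['L', 'E', 'N'] parent=J
Step 3 (right): focus=L path=1 depth=1 children=['V'] left=['D'] right=['E', 'N'] parent=J
Step 4 (up): focus=J path=root depth=0 children=['D', 'L', 'E', 'N'] (at root)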